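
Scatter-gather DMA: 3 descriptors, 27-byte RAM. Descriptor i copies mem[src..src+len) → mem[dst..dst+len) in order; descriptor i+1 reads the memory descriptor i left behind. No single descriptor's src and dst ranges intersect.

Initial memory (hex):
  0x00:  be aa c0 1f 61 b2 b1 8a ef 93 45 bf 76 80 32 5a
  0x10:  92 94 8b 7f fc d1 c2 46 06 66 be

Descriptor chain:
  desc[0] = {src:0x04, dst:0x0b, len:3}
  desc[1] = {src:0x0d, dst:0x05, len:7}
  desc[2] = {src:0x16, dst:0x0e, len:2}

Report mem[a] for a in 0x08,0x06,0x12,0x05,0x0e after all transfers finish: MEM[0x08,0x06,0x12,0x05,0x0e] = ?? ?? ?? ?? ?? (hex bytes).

D0: mem[0x0b..0x0d] <- [61 b2 b1]
D1: mem[0x05..0x0b] <- [b1 32 5a 92 94 8b 7f]
D2: mem[0x0e..0x0f] <- [c2 46]
query mem[0x08]=0x92, mem[0x06]=0x32, mem[0x12]=0x8b, mem[0x05]=0xb1, mem[0x0e]=0xc2

MEM[0x08,0x06,0x12,0x05,0x0e] = 92 32 8b b1 c2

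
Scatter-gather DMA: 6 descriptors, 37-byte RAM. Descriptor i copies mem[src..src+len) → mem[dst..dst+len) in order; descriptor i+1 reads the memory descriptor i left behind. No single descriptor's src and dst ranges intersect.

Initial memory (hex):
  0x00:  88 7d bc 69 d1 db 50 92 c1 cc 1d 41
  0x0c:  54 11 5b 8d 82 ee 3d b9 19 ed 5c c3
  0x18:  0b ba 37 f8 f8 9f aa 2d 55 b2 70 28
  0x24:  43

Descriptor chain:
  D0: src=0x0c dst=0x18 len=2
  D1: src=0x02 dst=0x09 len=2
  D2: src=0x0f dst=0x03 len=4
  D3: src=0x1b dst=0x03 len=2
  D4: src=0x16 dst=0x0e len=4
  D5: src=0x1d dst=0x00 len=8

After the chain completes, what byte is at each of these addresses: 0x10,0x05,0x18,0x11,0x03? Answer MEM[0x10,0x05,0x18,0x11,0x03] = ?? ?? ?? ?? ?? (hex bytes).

MEM[0x10,0x05,0x18,0x11,0x03] = 54 70 54 11 55

#0 dst[0x18+2] := {0x54,0x11}
#1 dst[0x09+2] := {0xbc,0x69}
#2 dst[0x03+4] := {0x8d,0x82,0xee,0x3d}
#3 dst[0x03+2] := {0xf8,0xf8}
#4 dst[0x0e+4] := {0x5c,0xc3,0x54,0x11}
#5 dst[0x00+8] := {0x9f,0xaa,0x2d,0x55,0xb2,0x70,0x28,0x43}
query mem[0x10]=0x54, mem[0x05]=0x70, mem[0x18]=0x54, mem[0x11]=0x11, mem[0x03]=0x55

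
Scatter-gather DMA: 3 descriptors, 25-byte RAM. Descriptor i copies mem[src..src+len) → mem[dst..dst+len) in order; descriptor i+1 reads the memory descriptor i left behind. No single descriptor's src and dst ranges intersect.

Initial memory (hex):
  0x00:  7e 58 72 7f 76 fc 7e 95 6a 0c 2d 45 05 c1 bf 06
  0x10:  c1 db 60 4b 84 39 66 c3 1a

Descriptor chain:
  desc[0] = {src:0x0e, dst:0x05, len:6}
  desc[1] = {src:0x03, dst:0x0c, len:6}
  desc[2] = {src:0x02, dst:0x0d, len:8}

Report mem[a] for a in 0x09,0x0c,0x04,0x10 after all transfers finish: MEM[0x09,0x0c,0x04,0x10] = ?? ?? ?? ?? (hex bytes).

D0: mem[0x05..0x0a] <- [bf 06 c1 db 60 4b]
D1: mem[0x0c..0x11] <- [7f 76 bf 06 c1 db]
D2: mem[0x0d..0x14] <- [72 7f 76 bf 06 c1 db 60]
query mem[0x09]=0x60, mem[0x0c]=0x7f, mem[0x04]=0x76, mem[0x10]=0xbf

MEM[0x09,0x0c,0x04,0x10] = 60 7f 76 bf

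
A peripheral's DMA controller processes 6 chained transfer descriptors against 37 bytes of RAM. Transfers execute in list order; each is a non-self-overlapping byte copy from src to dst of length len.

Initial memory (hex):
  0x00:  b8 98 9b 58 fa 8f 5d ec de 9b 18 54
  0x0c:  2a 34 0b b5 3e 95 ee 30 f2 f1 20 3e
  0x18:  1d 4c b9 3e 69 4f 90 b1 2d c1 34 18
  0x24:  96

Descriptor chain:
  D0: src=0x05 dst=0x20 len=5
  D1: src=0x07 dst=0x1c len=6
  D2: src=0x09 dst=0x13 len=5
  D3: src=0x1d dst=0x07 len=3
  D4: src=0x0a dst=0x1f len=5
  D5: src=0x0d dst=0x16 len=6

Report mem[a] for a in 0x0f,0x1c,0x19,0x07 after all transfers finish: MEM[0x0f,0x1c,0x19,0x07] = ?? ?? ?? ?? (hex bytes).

D0: mem[0x20..0x24] <- [8f 5d ec de 9b]
D1: mem[0x1c..0x21] <- [ec de 9b 18 54 2a]
D2: mem[0x13..0x17] <- [9b 18 54 2a 34]
D3: mem[0x07..0x09] <- [de 9b 18]
D4: mem[0x1f..0x23] <- [18 54 2a 34 0b]
D5: mem[0x16..0x1b] <- [34 0b b5 3e 95 ee]
query mem[0x0f]=0xb5, mem[0x1c]=0xec, mem[0x19]=0x3e, mem[0x07]=0xde

MEM[0x0f,0x1c,0x19,0x07] = b5 ec 3e de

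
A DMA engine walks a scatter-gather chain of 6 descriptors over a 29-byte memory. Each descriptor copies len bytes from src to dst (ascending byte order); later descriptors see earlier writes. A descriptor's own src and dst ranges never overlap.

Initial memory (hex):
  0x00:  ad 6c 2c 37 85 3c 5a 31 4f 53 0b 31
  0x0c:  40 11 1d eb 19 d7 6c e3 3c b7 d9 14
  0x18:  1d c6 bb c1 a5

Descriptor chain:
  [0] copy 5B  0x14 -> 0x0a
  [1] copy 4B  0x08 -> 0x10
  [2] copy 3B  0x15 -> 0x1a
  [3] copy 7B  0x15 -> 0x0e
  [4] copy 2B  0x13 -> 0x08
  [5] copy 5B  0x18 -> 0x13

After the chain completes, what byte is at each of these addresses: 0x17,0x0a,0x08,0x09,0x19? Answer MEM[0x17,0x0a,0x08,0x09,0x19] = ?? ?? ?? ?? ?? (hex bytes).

MEM[0x17,0x0a,0x08,0x09,0x19] = 14 3c b7 d9 c6

#0 dst[0x0a+5] := {0x3c,0xb7,0xd9,0x14,0x1d}
#1 dst[0x10+4] := {0x4f,0x53,0x3c,0xb7}
#2 dst[0x1a+3] := {0xb7,0xd9,0x14}
#3 dst[0x0e+7] := {0xb7,0xd9,0x14,0x1d,0xc6,0xb7,0xd9}
#4 dst[0x08+2] := {0xb7,0xd9}
#5 dst[0x13+5] := {0x1d,0xc6,0xb7,0xd9,0x14}
query mem[0x17]=0x14, mem[0x0a]=0x3c, mem[0x08]=0xb7, mem[0x09]=0xd9, mem[0x19]=0xc6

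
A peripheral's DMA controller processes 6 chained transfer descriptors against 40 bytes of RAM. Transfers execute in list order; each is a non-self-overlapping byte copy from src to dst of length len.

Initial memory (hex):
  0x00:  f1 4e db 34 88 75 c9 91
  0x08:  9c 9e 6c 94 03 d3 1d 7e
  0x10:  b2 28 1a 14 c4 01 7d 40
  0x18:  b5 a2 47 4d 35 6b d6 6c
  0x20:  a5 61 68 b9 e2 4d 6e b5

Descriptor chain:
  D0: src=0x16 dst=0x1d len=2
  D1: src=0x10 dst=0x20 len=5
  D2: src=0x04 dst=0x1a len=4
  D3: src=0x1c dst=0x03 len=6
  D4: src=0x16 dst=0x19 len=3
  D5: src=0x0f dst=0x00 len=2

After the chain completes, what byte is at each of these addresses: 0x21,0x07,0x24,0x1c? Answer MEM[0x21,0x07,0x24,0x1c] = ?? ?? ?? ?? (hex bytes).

MEM[0x21,0x07,0x24,0x1c] = 28 b2 c4 c9

  after D0: wrote 2B at 0x1d = 7d40
  after D1: wrote 5B at 0x20 = b2281a14c4
  after D2: wrote 4B at 0x1a = 8875c991
  after D3: wrote 6B at 0x03 = c991406cb228
  after D4: wrote 3B at 0x19 = 7d40b5
  after D5: wrote 2B at 0x00 = 7eb2
query mem[0x21]=0x28, mem[0x07]=0xb2, mem[0x24]=0xc4, mem[0x1c]=0xc9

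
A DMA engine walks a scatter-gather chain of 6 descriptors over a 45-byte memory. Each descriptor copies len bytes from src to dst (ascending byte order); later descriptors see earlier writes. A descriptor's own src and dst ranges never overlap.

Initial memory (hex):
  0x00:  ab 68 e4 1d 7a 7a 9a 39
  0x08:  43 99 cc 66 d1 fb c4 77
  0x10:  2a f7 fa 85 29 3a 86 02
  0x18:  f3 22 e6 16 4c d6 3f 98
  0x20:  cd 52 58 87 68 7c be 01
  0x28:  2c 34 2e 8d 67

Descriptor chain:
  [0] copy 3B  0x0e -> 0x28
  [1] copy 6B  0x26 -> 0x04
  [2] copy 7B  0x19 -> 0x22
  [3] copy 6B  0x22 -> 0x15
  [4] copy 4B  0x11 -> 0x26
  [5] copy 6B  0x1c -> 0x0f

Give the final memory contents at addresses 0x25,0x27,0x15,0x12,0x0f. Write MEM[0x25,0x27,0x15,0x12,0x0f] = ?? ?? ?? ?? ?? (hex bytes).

MEM[0x25,0x27,0x15,0x12,0x0f] = 4c fa 22 98 4c

  after D0: wrote 3B at 0x28 = c4772a
  after D1: wrote 6B at 0x04 = be01c4772a8d
  after D2: wrote 7B at 0x22 = 22e6164cd63f98
  after D3: wrote 6B at 0x15 = 22e6164cd63f
  after D4: wrote 4B at 0x26 = f7fa8529
  after D5: wrote 6B at 0x0f = 4cd63f98cd52
query mem[0x25]=0x4c, mem[0x27]=0xfa, mem[0x15]=0x22, mem[0x12]=0x98, mem[0x0f]=0x4c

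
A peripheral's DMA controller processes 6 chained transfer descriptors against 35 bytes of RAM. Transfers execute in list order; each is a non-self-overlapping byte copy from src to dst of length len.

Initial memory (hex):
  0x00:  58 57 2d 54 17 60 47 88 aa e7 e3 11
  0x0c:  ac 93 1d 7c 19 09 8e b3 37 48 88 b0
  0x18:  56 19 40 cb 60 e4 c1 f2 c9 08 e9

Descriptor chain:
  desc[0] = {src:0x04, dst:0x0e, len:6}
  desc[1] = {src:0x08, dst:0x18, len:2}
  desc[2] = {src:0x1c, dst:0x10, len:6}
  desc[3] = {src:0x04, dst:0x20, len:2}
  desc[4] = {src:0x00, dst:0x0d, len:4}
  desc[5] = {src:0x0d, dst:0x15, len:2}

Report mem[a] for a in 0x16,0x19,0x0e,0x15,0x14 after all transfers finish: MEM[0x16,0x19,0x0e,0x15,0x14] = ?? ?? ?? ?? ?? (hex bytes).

MEM[0x16,0x19,0x0e,0x15,0x14] = 57 e7 57 58 c9

  after D0: wrote 6B at 0x0e = 17604788aae7
  after D1: wrote 2B at 0x18 = aae7
  after D2: wrote 6B at 0x10 = 60e4c1f2c908
  after D3: wrote 2B at 0x20 = 1760
  after D4: wrote 4B at 0x0d = 58572d54
  after D5: wrote 2B at 0x15 = 5857
query mem[0x16]=0x57, mem[0x19]=0xe7, mem[0x0e]=0x57, mem[0x15]=0x58, mem[0x14]=0xc9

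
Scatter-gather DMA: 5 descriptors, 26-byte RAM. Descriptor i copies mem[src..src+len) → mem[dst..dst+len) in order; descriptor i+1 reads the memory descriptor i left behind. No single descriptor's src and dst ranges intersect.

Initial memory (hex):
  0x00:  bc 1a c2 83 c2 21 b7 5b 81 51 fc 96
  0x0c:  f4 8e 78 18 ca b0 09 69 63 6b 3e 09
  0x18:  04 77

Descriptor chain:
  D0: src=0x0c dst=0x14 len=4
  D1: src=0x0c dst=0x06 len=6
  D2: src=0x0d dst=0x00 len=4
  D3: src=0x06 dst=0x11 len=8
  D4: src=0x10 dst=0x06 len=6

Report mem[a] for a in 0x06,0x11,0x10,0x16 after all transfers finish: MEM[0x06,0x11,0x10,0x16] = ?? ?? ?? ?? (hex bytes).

D0: mem[0x14..0x17] <- [f4 8e 78 18]
D1: mem[0x06..0x0b] <- [f4 8e 78 18 ca b0]
D2: mem[0x00..0x03] <- [8e 78 18 ca]
D3: mem[0x11..0x18] <- [f4 8e 78 18 ca b0 f4 8e]
D4: mem[0x06..0x0b] <- [ca f4 8e 78 18 ca]
query mem[0x06]=0xca, mem[0x11]=0xf4, mem[0x10]=0xca, mem[0x16]=0xb0

MEM[0x06,0x11,0x10,0x16] = ca f4 ca b0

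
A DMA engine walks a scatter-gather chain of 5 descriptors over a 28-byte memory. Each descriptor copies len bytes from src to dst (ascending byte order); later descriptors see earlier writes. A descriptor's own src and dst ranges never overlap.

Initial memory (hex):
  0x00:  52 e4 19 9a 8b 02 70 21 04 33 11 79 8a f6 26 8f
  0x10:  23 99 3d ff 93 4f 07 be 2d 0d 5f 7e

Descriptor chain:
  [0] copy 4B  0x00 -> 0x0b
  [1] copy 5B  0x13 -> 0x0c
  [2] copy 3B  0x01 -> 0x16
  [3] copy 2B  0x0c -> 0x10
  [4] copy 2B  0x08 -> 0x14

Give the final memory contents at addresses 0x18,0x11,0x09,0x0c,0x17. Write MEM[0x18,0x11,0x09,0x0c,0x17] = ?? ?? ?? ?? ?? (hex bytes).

MEM[0x18,0x11,0x09,0x0c,0x17] = 9a 93 33 ff 19

  after D0: wrote 4B at 0x0b = 52e4199a
  after D1: wrote 5B at 0x0c = ff934f07be
  after D2: wrote 3B at 0x16 = e4199a
  after D3: wrote 2B at 0x10 = ff93
  after D4: wrote 2B at 0x14 = 0433
query mem[0x18]=0x9a, mem[0x11]=0x93, mem[0x09]=0x33, mem[0x0c]=0xff, mem[0x17]=0x19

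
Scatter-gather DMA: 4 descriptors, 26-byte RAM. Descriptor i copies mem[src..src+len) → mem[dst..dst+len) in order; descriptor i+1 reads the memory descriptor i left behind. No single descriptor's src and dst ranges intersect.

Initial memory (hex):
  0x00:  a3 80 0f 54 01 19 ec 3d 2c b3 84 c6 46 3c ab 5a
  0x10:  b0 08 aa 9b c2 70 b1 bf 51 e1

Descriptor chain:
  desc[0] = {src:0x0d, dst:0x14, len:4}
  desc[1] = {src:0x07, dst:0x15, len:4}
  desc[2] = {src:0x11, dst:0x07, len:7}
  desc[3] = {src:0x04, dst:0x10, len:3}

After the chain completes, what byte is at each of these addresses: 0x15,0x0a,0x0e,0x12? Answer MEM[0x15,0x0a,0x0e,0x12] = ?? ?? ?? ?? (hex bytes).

MEM[0x15,0x0a,0x0e,0x12] = 3d 3c ab ec

#0 dst[0x14+4] := {0x3c,0xab,0x5a,0xb0}
#1 dst[0x15+4] := {0x3d,0x2c,0xb3,0x84}
#2 dst[0x07+7] := {0x08,0xaa,0x9b,0x3c,0x3d,0x2c,0xb3}
#3 dst[0x10+3] := {0x01,0x19,0xec}
query mem[0x15]=0x3d, mem[0x0a]=0x3c, mem[0x0e]=0xab, mem[0x12]=0xec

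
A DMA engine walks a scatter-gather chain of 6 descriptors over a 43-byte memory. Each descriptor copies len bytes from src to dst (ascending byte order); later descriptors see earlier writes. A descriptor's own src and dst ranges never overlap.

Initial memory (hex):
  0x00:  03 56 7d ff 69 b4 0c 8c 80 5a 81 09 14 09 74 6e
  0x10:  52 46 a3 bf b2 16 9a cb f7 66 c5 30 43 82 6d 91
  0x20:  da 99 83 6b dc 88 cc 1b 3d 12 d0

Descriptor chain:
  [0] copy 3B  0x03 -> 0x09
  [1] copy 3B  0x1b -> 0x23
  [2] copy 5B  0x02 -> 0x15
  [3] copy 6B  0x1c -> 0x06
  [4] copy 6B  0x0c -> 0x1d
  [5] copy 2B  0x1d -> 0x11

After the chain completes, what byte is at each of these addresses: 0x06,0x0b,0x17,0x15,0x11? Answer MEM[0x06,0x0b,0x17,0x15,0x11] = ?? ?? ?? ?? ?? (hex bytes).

  after D0: wrote 3B at 0x09 = ff69b4
  after D1: wrote 3B at 0x23 = 304382
  after D2: wrote 5B at 0x15 = 7dff69b40c
  after D3: wrote 6B at 0x06 = 43826d91da99
  after D4: wrote 6B at 0x1d = 1409746e5246
  after D5: wrote 2B at 0x11 = 1409
query mem[0x06]=0x43, mem[0x0b]=0x99, mem[0x17]=0x69, mem[0x15]=0x7d, mem[0x11]=0x14

MEM[0x06,0x0b,0x17,0x15,0x11] = 43 99 69 7d 14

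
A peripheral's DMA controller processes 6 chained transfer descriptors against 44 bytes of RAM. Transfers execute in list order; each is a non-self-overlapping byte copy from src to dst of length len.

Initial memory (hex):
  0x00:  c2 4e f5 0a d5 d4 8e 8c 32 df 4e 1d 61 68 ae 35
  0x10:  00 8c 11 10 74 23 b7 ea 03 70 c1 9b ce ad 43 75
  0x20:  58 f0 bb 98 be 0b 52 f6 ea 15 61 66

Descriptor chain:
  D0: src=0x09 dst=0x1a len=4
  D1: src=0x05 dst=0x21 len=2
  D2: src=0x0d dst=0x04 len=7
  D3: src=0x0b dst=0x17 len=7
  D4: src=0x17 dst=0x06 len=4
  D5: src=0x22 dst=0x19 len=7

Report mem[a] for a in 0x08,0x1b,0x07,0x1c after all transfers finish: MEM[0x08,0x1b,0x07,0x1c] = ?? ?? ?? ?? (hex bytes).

#0 dst[0x1a+4] := {0xdf,0x4e,0x1d,0x61}
#1 dst[0x21+2] := {0xd4,0x8e}
#2 dst[0x04+7] := {0x68,0xae,0x35,0x00,0x8c,0x11,0x10}
#3 dst[0x17+7] := {0x1d,0x61,0x68,0xae,0x35,0x00,0x8c}
#4 dst[0x06+4] := {0x1d,0x61,0x68,0xae}
#5 dst[0x19+7] := {0x8e,0x98,0xbe,0x0b,0x52,0xf6,0xea}
query mem[0x08]=0x68, mem[0x1b]=0xbe, mem[0x07]=0x61, mem[0x1c]=0x0b

MEM[0x08,0x1b,0x07,0x1c] = 68 be 61 0b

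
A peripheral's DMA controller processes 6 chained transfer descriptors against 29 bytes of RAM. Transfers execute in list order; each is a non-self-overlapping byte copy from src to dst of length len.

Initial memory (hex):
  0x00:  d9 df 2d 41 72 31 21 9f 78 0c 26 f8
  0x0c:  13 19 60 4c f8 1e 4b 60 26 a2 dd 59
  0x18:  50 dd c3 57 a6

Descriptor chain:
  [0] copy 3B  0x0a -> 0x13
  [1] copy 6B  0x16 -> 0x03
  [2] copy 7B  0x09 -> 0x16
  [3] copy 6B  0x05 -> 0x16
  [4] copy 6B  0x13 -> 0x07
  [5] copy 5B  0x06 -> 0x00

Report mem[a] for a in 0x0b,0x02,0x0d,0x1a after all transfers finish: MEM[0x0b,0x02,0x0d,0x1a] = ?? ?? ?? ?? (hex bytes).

MEM[0x0b,0x02,0x0d,0x1a] = dd f8 19 0c

#0 dst[0x13+3] := {0x26,0xf8,0x13}
#1 dst[0x03+6] := {0xdd,0x59,0x50,0xdd,0xc3,0x57}
#2 dst[0x16+7] := {0x0c,0x26,0xf8,0x13,0x19,0x60,0x4c}
#3 dst[0x16+6] := {0x50,0xdd,0xc3,0x57,0x0c,0x26}
#4 dst[0x07+6] := {0x26,0xf8,0x13,0x50,0xdd,0xc3}
#5 dst[0x00+5] := {0xdd,0x26,0xf8,0x13,0x50}
query mem[0x0b]=0xdd, mem[0x02]=0xf8, mem[0x0d]=0x19, mem[0x1a]=0x0c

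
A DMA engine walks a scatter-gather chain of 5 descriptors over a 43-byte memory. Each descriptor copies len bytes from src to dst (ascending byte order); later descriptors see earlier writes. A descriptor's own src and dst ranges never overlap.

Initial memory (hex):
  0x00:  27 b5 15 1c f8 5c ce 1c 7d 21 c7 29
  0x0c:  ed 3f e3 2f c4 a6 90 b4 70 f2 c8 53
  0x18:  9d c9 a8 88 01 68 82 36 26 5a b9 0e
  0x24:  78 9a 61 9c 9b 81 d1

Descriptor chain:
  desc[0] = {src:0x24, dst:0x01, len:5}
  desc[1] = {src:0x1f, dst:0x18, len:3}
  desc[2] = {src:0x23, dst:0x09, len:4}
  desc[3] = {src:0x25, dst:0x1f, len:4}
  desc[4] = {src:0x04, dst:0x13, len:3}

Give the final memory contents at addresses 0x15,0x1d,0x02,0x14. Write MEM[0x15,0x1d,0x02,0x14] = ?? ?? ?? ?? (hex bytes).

D0: mem[0x01..0x05] <- [78 9a 61 9c 9b]
D1: mem[0x18..0x1a] <- [36 26 5a]
D2: mem[0x09..0x0c] <- [0e 78 9a 61]
D3: mem[0x1f..0x22] <- [9a 61 9c 9b]
D4: mem[0x13..0x15] <- [9c 9b ce]
query mem[0x15]=0xce, mem[0x1d]=0x68, mem[0x02]=0x9a, mem[0x14]=0x9b

MEM[0x15,0x1d,0x02,0x14] = ce 68 9a 9b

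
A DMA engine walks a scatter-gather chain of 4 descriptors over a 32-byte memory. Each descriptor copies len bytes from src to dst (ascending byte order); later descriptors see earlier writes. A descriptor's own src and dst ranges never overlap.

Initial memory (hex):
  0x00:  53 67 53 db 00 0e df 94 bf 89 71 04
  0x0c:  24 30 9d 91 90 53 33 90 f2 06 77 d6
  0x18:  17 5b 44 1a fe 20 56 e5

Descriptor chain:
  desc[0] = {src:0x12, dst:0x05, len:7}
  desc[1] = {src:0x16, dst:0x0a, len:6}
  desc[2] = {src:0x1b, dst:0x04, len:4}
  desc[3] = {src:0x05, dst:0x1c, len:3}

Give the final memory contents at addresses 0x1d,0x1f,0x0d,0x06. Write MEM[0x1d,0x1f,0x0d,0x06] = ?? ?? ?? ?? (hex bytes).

[0] 0x12->0x05 len=7 : 33 90 f2 06 77 d6 17
[1] 0x16->0x0a len=6 : 77 d6 17 5b 44 1a
[2] 0x1b->0x04 len=4 : 1a fe 20 56
[3] 0x05->0x1c len=3 : fe 20 56
query mem[0x1d]=0x20, mem[0x1f]=0xe5, mem[0x0d]=0x5b, mem[0x06]=0x20

MEM[0x1d,0x1f,0x0d,0x06] = 20 e5 5b 20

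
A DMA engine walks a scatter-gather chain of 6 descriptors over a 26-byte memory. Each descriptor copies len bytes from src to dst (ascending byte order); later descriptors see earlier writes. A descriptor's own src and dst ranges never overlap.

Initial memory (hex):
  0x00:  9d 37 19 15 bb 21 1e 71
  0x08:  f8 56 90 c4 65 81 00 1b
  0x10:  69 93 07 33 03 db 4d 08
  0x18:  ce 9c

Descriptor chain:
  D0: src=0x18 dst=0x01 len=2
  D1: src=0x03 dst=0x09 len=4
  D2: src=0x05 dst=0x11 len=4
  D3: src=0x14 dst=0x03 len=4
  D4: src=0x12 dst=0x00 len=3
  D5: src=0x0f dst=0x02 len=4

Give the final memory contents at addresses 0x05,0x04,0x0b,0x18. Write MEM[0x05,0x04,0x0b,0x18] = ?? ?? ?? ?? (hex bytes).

MEM[0x05,0x04,0x0b,0x18] = 1e 21 21 ce

D0: mem[0x01..0x02] <- [ce 9c]
D1: mem[0x09..0x0c] <- [15 bb 21 1e]
D2: mem[0x11..0x14] <- [21 1e 71 f8]
D3: mem[0x03..0x06] <- [f8 db 4d 08]
D4: mem[0x00..0x02] <- [1e 71 f8]
D5: mem[0x02..0x05] <- [1b 69 21 1e]
query mem[0x05]=0x1e, mem[0x04]=0x21, mem[0x0b]=0x21, mem[0x18]=0xce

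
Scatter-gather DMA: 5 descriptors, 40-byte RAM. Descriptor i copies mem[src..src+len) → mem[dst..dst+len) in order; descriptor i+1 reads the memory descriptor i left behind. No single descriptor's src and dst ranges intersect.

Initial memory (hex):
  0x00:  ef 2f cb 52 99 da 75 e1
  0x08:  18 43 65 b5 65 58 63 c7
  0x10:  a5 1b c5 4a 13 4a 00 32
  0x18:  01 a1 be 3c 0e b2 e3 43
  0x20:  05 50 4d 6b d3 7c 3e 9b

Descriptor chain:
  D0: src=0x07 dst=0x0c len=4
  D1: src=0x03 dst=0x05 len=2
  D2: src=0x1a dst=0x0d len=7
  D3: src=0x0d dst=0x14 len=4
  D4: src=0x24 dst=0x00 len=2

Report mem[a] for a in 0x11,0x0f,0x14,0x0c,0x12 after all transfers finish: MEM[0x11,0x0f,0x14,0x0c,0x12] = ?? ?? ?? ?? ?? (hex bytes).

MEM[0x11,0x0f,0x14,0x0c,0x12] = e3 0e be e1 43

#0 dst[0x0c+4] := {0xe1,0x18,0x43,0x65}
#1 dst[0x05+2] := {0x52,0x99}
#2 dst[0x0d+7] := {0xbe,0x3c,0x0e,0xb2,0xe3,0x43,0x05}
#3 dst[0x14+4] := {0xbe,0x3c,0x0e,0xb2}
#4 dst[0x00+2] := {0xd3,0x7c}
query mem[0x11]=0xe3, mem[0x0f]=0x0e, mem[0x14]=0xbe, mem[0x0c]=0xe1, mem[0x12]=0x43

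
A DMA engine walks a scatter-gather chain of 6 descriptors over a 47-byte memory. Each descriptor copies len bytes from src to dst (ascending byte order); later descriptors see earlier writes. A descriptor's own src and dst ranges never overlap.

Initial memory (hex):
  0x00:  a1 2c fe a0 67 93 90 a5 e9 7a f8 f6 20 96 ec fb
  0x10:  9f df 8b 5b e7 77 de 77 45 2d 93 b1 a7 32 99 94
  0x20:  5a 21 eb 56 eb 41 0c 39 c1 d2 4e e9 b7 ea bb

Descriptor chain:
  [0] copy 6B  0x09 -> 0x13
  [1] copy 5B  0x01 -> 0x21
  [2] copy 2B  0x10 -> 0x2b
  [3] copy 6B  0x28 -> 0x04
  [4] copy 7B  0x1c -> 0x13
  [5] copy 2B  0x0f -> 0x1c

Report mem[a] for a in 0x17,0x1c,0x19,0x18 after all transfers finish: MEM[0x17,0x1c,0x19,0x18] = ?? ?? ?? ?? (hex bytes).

MEM[0x17,0x1c,0x19,0x18] = 5a fb fe 2c

#0 dst[0x13+6] := {0x7a,0xf8,0xf6,0x20,0x96,0xec}
#1 dst[0x21+5] := {0x2c,0xfe,0xa0,0x67,0x93}
#2 dst[0x2b+2] := {0x9f,0xdf}
#3 dst[0x04+6] := {0xc1,0xd2,0x4e,0x9f,0xdf,0xea}
#4 dst[0x13+7] := {0xa7,0x32,0x99,0x94,0x5a,0x2c,0xfe}
#5 dst[0x1c+2] := {0xfb,0x9f}
query mem[0x17]=0x5a, mem[0x1c]=0xfb, mem[0x19]=0xfe, mem[0x18]=0x2c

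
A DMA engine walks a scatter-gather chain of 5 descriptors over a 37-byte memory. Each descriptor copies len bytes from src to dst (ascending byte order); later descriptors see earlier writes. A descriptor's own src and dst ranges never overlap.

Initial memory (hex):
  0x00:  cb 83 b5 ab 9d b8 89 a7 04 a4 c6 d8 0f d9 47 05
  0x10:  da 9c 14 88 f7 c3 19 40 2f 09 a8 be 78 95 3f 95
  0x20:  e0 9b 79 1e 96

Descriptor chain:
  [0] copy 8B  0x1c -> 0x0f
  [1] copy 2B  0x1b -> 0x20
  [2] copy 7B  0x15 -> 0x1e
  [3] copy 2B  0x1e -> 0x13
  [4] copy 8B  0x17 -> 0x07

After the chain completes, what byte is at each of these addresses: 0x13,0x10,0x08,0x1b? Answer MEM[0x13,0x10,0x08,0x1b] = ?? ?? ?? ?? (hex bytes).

[0] 0x1c->0x0f len=8 : 78 95 3f 95 e0 9b 79 1e
[1] 0x1b->0x20 len=2 : be 78
[2] 0x15->0x1e len=7 : 79 1e 40 2f 09 a8 be
[3] 0x1e->0x13 len=2 : 79 1e
[4] 0x17->0x07 len=8 : 40 2f 09 a8 be 78 95 79
query mem[0x13]=0x79, mem[0x10]=0x95, mem[0x08]=0x2f, mem[0x1b]=0xbe

MEM[0x13,0x10,0x08,0x1b] = 79 95 2f be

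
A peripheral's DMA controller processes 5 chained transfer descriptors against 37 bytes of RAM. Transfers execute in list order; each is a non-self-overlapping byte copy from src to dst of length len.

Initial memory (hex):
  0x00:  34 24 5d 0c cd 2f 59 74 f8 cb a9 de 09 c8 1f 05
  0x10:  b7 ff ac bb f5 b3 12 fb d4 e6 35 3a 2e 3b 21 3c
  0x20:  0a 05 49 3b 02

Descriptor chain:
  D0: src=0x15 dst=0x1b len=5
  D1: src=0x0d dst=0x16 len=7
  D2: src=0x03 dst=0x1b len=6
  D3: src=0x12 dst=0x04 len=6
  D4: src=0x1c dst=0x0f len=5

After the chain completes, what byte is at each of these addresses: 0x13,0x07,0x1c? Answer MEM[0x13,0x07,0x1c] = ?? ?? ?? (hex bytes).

MEM[0x13,0x07,0x1c] = f8 b3 cd

D0: mem[0x1b..0x1f] <- [b3 12 fb d4 e6]
D1: mem[0x16..0x1c] <- [c8 1f 05 b7 ff ac bb]
D2: mem[0x1b..0x20] <- [0c cd 2f 59 74 f8]
D3: mem[0x04..0x09] <- [ac bb f5 b3 c8 1f]
D4: mem[0x0f..0x13] <- [cd 2f 59 74 f8]
query mem[0x13]=0xf8, mem[0x07]=0xb3, mem[0x1c]=0xcd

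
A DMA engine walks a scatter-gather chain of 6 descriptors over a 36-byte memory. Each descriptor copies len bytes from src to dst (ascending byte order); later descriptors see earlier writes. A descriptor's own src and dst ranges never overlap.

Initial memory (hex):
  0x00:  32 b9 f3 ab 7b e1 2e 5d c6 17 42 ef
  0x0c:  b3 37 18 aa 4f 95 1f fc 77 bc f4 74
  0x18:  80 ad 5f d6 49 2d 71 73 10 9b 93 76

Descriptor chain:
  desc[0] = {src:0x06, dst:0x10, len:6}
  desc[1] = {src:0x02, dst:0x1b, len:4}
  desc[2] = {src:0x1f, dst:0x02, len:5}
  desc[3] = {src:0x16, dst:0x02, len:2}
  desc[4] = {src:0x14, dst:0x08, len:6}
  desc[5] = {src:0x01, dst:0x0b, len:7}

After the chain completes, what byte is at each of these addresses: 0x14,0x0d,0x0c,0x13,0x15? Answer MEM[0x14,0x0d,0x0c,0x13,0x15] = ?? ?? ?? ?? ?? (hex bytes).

D0: mem[0x10..0x15] <- [2e 5d c6 17 42 ef]
D1: mem[0x1b..0x1e] <- [f3 ab 7b e1]
D2: mem[0x02..0x06] <- [73 10 9b 93 76]
D3: mem[0x02..0x03] <- [f4 74]
D4: mem[0x08..0x0d] <- [42 ef f4 74 80 ad]
D5: mem[0x0b..0x11] <- [b9 f4 74 9b 93 76 5d]
query mem[0x14]=0x42, mem[0x0d]=0x74, mem[0x0c]=0xf4, mem[0x13]=0x17, mem[0x15]=0xef

MEM[0x14,0x0d,0x0c,0x13,0x15] = 42 74 f4 17 ef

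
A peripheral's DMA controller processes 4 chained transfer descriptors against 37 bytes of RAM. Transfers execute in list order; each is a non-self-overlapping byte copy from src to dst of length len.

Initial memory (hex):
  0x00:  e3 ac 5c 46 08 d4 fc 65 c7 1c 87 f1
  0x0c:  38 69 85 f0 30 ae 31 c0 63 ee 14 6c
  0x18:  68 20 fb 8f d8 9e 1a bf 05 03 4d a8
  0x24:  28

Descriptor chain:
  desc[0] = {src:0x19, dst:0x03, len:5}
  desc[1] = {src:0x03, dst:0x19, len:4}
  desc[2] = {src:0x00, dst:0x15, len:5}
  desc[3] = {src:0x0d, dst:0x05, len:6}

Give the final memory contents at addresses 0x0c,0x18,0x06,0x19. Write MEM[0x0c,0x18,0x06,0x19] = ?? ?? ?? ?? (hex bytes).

MEM[0x0c,0x18,0x06,0x19] = 38 20 85 fb

#0 dst[0x03+5] := {0x20,0xfb,0x8f,0xd8,0x9e}
#1 dst[0x19+4] := {0x20,0xfb,0x8f,0xd8}
#2 dst[0x15+5] := {0xe3,0xac,0x5c,0x20,0xfb}
#3 dst[0x05+6] := {0x69,0x85,0xf0,0x30,0xae,0x31}
query mem[0x0c]=0x38, mem[0x18]=0x20, mem[0x06]=0x85, mem[0x19]=0xfb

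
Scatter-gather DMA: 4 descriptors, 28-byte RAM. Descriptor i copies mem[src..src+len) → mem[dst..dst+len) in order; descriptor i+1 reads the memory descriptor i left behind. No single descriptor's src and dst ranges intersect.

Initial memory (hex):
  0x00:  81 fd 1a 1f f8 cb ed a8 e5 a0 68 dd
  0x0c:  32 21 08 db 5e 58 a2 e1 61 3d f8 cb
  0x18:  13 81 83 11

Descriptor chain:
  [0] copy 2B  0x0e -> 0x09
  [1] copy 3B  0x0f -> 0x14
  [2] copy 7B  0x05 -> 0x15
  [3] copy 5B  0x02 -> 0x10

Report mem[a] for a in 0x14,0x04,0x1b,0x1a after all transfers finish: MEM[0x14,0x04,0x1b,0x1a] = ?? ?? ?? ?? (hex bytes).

MEM[0x14,0x04,0x1b,0x1a] = ed f8 dd db

D0: mem[0x09..0x0a] <- [08 db]
D1: mem[0x14..0x16] <- [db 5e 58]
D2: mem[0x15..0x1b] <- [cb ed a8 e5 08 db dd]
D3: mem[0x10..0x14] <- [1a 1f f8 cb ed]
query mem[0x14]=0xed, mem[0x04]=0xf8, mem[0x1b]=0xdd, mem[0x1a]=0xdb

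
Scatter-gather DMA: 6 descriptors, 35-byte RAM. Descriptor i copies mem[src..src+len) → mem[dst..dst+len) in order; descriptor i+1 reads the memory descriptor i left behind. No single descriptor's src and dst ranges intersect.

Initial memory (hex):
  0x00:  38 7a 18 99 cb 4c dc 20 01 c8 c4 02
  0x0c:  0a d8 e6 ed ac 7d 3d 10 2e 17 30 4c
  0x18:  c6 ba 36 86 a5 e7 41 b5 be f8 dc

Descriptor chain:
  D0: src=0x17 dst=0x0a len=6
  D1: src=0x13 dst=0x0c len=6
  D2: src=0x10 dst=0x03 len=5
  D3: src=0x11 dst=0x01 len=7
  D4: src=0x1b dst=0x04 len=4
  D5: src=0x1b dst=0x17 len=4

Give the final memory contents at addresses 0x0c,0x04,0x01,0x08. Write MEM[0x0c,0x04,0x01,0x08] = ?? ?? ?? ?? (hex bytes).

MEM[0x0c,0x04,0x01,0x08] = 10 86 c6 01

D0: mem[0x0a..0x0f] <- [4c c6 ba 36 86 a5]
D1: mem[0x0c..0x11] <- [10 2e 17 30 4c c6]
D2: mem[0x03..0x07] <- [4c c6 3d 10 2e]
D3: mem[0x01..0x07] <- [c6 3d 10 2e 17 30 4c]
D4: mem[0x04..0x07] <- [86 a5 e7 41]
D5: mem[0x17..0x1a] <- [86 a5 e7 41]
query mem[0x0c]=0x10, mem[0x04]=0x86, mem[0x01]=0xc6, mem[0x08]=0x01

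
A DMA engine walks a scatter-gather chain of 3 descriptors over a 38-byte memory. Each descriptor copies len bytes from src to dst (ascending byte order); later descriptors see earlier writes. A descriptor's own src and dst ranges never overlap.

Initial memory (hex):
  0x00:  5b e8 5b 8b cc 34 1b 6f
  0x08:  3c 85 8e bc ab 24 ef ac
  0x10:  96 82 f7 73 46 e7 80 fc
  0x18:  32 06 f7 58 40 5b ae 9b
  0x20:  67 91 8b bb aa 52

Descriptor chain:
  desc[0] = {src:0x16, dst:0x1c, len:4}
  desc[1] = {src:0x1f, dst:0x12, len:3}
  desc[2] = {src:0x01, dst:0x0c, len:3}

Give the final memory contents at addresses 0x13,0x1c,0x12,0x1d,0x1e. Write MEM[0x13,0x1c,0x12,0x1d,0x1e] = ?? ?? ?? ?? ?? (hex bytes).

D0: mem[0x1c..0x1f] <- [80 fc 32 06]
D1: mem[0x12..0x14] <- [06 67 91]
D2: mem[0x0c..0x0e] <- [e8 5b 8b]
query mem[0x13]=0x67, mem[0x1c]=0x80, mem[0x12]=0x06, mem[0x1d]=0xfc, mem[0x1e]=0x32

MEM[0x13,0x1c,0x12,0x1d,0x1e] = 67 80 06 fc 32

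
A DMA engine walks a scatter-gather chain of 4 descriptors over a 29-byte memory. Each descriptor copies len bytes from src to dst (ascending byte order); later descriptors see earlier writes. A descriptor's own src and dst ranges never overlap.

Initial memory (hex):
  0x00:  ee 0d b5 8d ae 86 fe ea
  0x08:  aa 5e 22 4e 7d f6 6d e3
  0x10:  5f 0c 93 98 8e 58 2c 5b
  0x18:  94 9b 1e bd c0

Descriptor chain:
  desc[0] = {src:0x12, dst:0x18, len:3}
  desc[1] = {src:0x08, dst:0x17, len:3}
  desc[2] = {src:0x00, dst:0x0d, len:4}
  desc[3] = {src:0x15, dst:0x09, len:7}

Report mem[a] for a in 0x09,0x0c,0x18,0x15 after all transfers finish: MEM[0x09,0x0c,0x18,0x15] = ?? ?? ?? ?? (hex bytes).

  after D0: wrote 3B at 0x18 = 93988e
  after D1: wrote 3B at 0x17 = aa5e22
  after D2: wrote 4B at 0x0d = ee0db58d
  after D3: wrote 7B at 0x09 = 582caa5e228ebd
query mem[0x09]=0x58, mem[0x0c]=0x5e, mem[0x18]=0x5e, mem[0x15]=0x58

MEM[0x09,0x0c,0x18,0x15] = 58 5e 5e 58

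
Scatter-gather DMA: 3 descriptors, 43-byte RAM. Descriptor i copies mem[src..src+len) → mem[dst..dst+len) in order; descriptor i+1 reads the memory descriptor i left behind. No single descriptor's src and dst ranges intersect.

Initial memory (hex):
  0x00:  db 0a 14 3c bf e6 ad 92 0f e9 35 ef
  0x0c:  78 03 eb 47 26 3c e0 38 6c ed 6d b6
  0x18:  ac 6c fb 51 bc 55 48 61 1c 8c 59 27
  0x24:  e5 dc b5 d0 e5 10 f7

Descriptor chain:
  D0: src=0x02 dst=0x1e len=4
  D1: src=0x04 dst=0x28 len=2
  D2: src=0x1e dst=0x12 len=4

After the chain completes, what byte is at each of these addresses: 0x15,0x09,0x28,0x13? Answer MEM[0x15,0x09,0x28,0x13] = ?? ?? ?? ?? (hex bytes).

MEM[0x15,0x09,0x28,0x13] = e6 e9 bf 3c

#0 dst[0x1e+4] := {0x14,0x3c,0xbf,0xe6}
#1 dst[0x28+2] := {0xbf,0xe6}
#2 dst[0x12+4] := {0x14,0x3c,0xbf,0xe6}
query mem[0x15]=0xe6, mem[0x09]=0xe9, mem[0x28]=0xbf, mem[0x13]=0x3c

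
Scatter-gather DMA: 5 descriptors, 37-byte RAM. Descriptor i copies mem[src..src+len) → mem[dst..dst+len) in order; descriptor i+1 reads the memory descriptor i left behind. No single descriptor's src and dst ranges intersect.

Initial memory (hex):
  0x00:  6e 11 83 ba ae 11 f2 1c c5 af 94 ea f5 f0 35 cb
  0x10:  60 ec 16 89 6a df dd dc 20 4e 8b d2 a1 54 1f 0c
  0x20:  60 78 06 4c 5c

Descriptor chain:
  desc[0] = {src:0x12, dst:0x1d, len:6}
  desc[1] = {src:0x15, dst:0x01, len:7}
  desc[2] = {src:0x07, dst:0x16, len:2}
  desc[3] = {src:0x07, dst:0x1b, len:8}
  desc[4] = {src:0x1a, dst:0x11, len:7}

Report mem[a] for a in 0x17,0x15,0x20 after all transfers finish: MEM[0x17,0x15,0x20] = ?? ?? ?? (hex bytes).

D0: mem[0x1d..0x22] <- [16 89 6a df dd dc]
D1: mem[0x01..0x07] <- [df dd dc 20 4e 8b d2]
D2: mem[0x16..0x17] <- [d2 c5]
D3: mem[0x1b..0x22] <- [d2 c5 af 94 ea f5 f0 35]
D4: mem[0x11..0x17] <- [8b d2 c5 af 94 ea f5]
query mem[0x17]=0xf5, mem[0x15]=0x94, mem[0x20]=0xf5

MEM[0x17,0x15,0x20] = f5 94 f5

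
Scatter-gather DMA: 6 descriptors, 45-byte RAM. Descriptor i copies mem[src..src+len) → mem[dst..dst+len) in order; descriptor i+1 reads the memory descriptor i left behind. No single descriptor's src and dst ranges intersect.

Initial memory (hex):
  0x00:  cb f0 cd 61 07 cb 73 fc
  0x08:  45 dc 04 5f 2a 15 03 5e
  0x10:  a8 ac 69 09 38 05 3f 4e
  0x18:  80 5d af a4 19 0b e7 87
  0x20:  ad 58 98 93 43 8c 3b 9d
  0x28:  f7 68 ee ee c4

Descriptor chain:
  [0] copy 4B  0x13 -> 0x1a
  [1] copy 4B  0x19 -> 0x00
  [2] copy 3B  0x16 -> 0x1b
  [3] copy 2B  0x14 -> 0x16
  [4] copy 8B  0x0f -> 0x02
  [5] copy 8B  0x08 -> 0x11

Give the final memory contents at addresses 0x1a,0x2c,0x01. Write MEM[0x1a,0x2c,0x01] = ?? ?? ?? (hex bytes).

MEM[0x1a,0x2c,0x01] = 09 c4 09

#0 dst[0x1a+4] := {0x09,0x38,0x05,0x3f}
#1 dst[0x00+4] := {0x5d,0x09,0x38,0x05}
#2 dst[0x1b+3] := {0x3f,0x4e,0x80}
#3 dst[0x16+2] := {0x38,0x05}
#4 dst[0x02+8] := {0x5e,0xa8,0xac,0x69,0x09,0x38,0x05,0x38}
#5 dst[0x11+8] := {0x05,0x38,0x04,0x5f,0x2a,0x15,0x03,0x5e}
query mem[0x1a]=0x09, mem[0x2c]=0xc4, mem[0x01]=0x09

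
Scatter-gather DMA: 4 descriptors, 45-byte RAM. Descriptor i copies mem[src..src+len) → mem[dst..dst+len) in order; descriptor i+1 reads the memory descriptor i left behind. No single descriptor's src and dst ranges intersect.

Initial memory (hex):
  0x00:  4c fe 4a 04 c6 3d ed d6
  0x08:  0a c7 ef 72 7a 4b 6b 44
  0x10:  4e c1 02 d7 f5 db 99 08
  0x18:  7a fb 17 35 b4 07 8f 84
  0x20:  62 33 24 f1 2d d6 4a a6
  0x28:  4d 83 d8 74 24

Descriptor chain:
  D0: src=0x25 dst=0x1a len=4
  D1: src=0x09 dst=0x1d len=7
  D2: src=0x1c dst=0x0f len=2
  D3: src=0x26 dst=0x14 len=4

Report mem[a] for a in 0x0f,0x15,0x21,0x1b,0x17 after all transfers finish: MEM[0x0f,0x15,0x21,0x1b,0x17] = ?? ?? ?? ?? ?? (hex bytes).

MEM[0x0f,0x15,0x21,0x1b,0x17] = a6 a6 4b 4a 83

D0: mem[0x1a..0x1d] <- [d6 4a a6 4d]
D1: mem[0x1d..0x23] <- [c7 ef 72 7a 4b 6b 44]
D2: mem[0x0f..0x10] <- [a6 c7]
D3: mem[0x14..0x17] <- [4a a6 4d 83]
query mem[0x0f]=0xa6, mem[0x15]=0xa6, mem[0x21]=0x4b, mem[0x1b]=0x4a, mem[0x17]=0x83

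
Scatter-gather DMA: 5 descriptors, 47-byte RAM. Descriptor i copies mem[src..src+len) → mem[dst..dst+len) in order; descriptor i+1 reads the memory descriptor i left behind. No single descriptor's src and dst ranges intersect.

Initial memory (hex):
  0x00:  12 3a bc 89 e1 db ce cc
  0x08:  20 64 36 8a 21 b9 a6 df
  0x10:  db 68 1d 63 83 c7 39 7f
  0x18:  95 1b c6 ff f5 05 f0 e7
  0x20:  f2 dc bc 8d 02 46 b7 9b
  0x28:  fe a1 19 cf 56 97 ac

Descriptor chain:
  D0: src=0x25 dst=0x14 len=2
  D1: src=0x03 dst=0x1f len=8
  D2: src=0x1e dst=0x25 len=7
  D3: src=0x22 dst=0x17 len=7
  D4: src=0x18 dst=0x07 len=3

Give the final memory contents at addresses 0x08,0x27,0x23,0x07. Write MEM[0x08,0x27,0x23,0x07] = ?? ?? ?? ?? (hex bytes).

MEM[0x08,0x27,0x23,0x07] = 20 e1 cc cc

[0] 0x25->0x14 len=2 : 46 b7
[1] 0x03->0x1f len=8 : 89 e1 db ce cc 20 64 36
[2] 0x1e->0x25 len=7 : f0 89 e1 db ce cc 20
[3] 0x22->0x17 len=7 : ce cc 20 f0 89 e1 db
[4] 0x18->0x07 len=3 : cc 20 f0
query mem[0x08]=0x20, mem[0x27]=0xe1, mem[0x23]=0xcc, mem[0x07]=0xcc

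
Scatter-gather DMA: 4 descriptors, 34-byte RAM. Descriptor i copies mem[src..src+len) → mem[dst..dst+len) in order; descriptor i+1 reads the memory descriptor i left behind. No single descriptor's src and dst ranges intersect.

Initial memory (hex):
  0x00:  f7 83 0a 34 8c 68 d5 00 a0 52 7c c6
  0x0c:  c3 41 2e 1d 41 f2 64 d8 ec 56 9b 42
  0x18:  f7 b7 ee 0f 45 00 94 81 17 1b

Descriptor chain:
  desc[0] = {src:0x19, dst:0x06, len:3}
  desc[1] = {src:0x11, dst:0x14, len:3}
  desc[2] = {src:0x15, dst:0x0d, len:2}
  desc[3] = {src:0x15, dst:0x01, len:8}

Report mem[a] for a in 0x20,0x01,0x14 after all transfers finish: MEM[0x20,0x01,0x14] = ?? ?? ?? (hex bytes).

MEM[0x20,0x01,0x14] = 17 64 f2

#0 dst[0x06+3] := {0xb7,0xee,0x0f}
#1 dst[0x14+3] := {0xf2,0x64,0xd8}
#2 dst[0x0d+2] := {0x64,0xd8}
#3 dst[0x01+8] := {0x64,0xd8,0x42,0xf7,0xb7,0xee,0x0f,0x45}
query mem[0x20]=0x17, mem[0x01]=0x64, mem[0x14]=0xf2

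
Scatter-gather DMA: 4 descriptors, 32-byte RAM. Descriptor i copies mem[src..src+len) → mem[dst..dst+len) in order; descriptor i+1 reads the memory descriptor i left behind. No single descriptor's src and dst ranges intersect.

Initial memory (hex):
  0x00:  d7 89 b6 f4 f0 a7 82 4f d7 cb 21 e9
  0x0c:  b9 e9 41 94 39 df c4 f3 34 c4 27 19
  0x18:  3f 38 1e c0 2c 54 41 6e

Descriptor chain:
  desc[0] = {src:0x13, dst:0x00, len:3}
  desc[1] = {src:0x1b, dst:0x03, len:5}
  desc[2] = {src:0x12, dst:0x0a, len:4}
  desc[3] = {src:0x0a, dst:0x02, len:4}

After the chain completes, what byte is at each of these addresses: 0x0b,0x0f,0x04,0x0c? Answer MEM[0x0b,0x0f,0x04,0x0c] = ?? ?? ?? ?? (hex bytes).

MEM[0x0b,0x0f,0x04,0x0c] = f3 94 34 34

[0] 0x13->0x00 len=3 : f3 34 c4
[1] 0x1b->0x03 len=5 : c0 2c 54 41 6e
[2] 0x12->0x0a len=4 : c4 f3 34 c4
[3] 0x0a->0x02 len=4 : c4 f3 34 c4
query mem[0x0b]=0xf3, mem[0x0f]=0x94, mem[0x04]=0x34, mem[0x0c]=0x34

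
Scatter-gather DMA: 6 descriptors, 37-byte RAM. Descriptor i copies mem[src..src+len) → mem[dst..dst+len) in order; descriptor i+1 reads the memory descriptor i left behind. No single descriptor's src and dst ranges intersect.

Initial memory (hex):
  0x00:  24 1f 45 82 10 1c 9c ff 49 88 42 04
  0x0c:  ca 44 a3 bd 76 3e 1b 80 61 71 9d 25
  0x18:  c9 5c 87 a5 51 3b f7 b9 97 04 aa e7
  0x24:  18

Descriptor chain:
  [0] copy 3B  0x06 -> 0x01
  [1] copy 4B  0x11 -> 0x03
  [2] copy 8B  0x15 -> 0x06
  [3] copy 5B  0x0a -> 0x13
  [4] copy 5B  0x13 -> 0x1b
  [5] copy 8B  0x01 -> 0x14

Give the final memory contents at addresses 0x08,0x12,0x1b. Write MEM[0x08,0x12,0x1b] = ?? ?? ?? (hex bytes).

MEM[0x08,0x12,0x1b] = 25 1b 25

D0: mem[0x01..0x03] <- [9c ff 49]
D1: mem[0x03..0x06] <- [3e 1b 80 61]
D2: mem[0x06..0x0d] <- [71 9d 25 c9 5c 87 a5 51]
D3: mem[0x13..0x17] <- [5c 87 a5 51 a3]
D4: mem[0x1b..0x1f] <- [5c 87 a5 51 a3]
D5: mem[0x14..0x1b] <- [9c ff 3e 1b 80 71 9d 25]
query mem[0x08]=0x25, mem[0x12]=0x1b, mem[0x1b]=0x25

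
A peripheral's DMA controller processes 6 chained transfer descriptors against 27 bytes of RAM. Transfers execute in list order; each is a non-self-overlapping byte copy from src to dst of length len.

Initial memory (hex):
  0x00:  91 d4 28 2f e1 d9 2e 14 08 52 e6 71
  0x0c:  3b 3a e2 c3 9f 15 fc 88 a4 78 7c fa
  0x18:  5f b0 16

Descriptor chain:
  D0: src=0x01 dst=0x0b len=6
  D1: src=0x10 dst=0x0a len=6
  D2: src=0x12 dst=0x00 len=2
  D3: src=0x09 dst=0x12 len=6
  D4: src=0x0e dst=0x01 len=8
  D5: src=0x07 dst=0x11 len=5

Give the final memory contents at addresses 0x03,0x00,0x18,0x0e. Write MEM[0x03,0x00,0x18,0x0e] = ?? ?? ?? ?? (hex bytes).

  after D0: wrote 6B at 0x0b = d4282fe1d92e
  after D1: wrote 6B at 0x0a = 2e15fc88a478
  after D2: wrote 2B at 0x00 = fc88
  after D3: wrote 6B at 0x12 = 522e15fc88a4
  after D4: wrote 8B at 0x01 = a4782e15522e15fc
  after D5: wrote 5B at 0x11 = 15fc522e15
query mem[0x03]=0x2e, mem[0x00]=0xfc, mem[0x18]=0x5f, mem[0x0e]=0xa4

MEM[0x03,0x00,0x18,0x0e] = 2e fc 5f a4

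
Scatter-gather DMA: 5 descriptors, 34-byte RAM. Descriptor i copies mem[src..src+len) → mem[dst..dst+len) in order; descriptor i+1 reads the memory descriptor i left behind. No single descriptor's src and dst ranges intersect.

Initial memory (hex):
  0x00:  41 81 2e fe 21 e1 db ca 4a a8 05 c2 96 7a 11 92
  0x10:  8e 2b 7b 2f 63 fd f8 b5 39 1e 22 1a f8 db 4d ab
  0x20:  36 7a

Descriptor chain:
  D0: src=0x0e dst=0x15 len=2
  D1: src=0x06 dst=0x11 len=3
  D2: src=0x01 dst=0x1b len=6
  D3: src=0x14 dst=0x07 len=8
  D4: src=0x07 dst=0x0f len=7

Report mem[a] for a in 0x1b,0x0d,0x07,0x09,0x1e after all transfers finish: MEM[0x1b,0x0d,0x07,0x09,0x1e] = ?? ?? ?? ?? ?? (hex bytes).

D0: mem[0x15..0x16] <- [11 92]
D1: mem[0x11..0x13] <- [db ca 4a]
D2: mem[0x1b..0x20] <- [81 2e fe 21 e1 db]
D3: mem[0x07..0x0e] <- [63 11 92 b5 39 1e 22 81]
D4: mem[0x0f..0x15] <- [63 11 92 b5 39 1e 22]
query mem[0x1b]=0x81, mem[0x0d]=0x22, mem[0x07]=0x63, mem[0x09]=0x92, mem[0x1e]=0x21

MEM[0x1b,0x0d,0x07,0x09,0x1e] = 81 22 63 92 21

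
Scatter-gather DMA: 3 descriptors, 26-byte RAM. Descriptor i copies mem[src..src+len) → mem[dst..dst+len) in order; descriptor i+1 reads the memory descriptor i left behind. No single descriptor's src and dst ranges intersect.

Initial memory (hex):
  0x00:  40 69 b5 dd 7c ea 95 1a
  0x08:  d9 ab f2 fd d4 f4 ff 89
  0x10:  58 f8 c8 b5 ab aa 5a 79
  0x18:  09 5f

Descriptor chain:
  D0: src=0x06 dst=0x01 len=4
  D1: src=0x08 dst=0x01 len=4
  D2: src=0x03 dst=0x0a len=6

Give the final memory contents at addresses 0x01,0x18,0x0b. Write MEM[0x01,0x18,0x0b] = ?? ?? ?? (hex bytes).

MEM[0x01,0x18,0x0b] = d9 09 fd

#0 dst[0x01+4] := {0x95,0x1a,0xd9,0xab}
#1 dst[0x01+4] := {0xd9,0xab,0xf2,0xfd}
#2 dst[0x0a+6] := {0xf2,0xfd,0xea,0x95,0x1a,0xd9}
query mem[0x01]=0xd9, mem[0x18]=0x09, mem[0x0b]=0xfd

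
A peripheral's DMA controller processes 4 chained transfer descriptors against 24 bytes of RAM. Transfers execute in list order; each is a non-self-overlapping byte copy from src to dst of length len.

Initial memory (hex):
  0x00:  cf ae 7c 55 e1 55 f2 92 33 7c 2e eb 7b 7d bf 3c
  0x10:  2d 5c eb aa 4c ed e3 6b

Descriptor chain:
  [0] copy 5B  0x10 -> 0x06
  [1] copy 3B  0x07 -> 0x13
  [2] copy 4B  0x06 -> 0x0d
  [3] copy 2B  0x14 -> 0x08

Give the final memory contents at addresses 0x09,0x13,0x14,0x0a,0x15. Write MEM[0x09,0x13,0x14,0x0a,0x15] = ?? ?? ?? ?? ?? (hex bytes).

[0] 0x10->0x06 len=5 : 2d 5c eb aa 4c
[1] 0x07->0x13 len=3 : 5c eb aa
[2] 0x06->0x0d len=4 : 2d 5c eb aa
[3] 0x14->0x08 len=2 : eb aa
query mem[0x09]=0xaa, mem[0x13]=0x5c, mem[0x14]=0xeb, mem[0x0a]=0x4c, mem[0x15]=0xaa

MEM[0x09,0x13,0x14,0x0a,0x15] = aa 5c eb 4c aa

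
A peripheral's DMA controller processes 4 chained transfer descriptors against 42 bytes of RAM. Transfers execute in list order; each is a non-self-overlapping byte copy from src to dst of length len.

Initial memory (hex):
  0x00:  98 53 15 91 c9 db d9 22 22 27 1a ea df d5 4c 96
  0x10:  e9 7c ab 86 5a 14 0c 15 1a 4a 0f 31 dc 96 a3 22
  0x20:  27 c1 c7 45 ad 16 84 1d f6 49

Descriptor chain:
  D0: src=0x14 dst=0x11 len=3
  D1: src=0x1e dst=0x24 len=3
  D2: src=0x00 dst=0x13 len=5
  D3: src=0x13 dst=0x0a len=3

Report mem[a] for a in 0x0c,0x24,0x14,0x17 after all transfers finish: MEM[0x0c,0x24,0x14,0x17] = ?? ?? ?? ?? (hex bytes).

MEM[0x0c,0x24,0x14,0x17] = 15 a3 53 c9

  after D0: wrote 3B at 0x11 = 5a140c
  after D1: wrote 3B at 0x24 = a32227
  after D2: wrote 5B at 0x13 = 98531591c9
  after D3: wrote 3B at 0x0a = 985315
query mem[0x0c]=0x15, mem[0x24]=0xa3, mem[0x14]=0x53, mem[0x17]=0xc9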